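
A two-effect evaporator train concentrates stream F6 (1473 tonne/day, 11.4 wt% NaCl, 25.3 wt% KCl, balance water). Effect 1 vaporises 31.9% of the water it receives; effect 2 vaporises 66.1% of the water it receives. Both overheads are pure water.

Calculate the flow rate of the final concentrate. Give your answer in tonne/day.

755.8 tonne/day

water in feed = 1473×0.633 = 932.41 tonne/day.
After stage 1: water left = (1−0.319)×932.41 = 634.97; stream total = 1175.6 tonne/day.
After stage 2: water left = (1−0.661)×634.97 = 215.26; final concentrate = 755.85 tonne/day.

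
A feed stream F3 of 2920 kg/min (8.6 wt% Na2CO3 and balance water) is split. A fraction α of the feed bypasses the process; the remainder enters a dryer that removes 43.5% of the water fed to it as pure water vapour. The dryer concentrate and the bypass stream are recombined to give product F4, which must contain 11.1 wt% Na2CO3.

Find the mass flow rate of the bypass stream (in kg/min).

All 2920×0.086 = 251.12 kg/min of Na2CO3 reaches F4, so F4 = 251.12/0.111 = 2262.3 kg/min and vapour = 657.66 kg/min.
The evaporator receives (1−α)·2920 of feed at 0.914 water and removes 0.435 of that water:
0.435×0.914×(1−α)×2920 = 657.66
(1−α) = 657.66/1161 = 0.5665;  α = 0.4335.
Bypass flow = 0.4335×2920 = 1265.9 kg/min.

1266 kg/min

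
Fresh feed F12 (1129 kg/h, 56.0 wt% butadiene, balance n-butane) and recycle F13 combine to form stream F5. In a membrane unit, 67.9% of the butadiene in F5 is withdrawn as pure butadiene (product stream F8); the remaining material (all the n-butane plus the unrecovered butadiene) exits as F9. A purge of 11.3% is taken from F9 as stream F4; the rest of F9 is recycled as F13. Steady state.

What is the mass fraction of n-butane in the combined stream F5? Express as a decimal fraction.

0.8326

n-butane enters only via F12 and leaves only via the purge: 1129×0.440 = 0.113×(n-butane in F9), and the membrane unit passes all n-butane, so n-butane in F5 = n-butane in F9 = 4396.1 kg/h.
butadiene in F5: m_A = 1129×0.560 + (1−0.113)·(1−0.679)·m_A, so m_A = 632.24/0.7153 = 883.91 kg/h.
F5 = 883.91 + 4396.1 = 5280 kg/h.
n-butane fraction in F5 = 4396.1/5280 = 0.8326.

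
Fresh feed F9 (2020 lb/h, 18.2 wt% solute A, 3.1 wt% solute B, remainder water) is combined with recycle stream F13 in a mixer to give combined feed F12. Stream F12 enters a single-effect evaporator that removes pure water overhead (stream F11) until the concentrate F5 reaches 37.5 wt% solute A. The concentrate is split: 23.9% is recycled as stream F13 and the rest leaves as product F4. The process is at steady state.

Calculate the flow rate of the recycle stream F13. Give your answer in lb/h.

307.9 lb/h

Overall solute A balance (none leaves overhead): solute A in fresh feed = solute A in product, i.e. 2020×0.182 = (1−0.239)·F5·0.375.
F5 = 367.64/(0.375×0.761) = 1288.3 lb/h.
Recycle F13 = 0.239×1288.3 = 307.9 lb/h.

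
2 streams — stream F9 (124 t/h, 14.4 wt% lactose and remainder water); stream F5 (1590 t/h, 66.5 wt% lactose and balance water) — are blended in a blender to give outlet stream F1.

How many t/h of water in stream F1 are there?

638.8 t/h

water out = water in = 124×0.856 + 1590×0.335 = 638.79 t/h.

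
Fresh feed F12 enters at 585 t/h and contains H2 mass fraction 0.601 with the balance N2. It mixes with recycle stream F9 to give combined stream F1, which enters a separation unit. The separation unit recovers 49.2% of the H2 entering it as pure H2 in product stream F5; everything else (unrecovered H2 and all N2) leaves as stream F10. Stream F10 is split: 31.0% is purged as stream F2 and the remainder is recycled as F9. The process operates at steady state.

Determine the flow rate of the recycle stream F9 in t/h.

709.3 t/h

N2 enters only via F12 and leaves only via the purge: 585×0.399 = 0.310×(N2 in F10), and the separation unit passes all N2, so N2 in F1 = N2 in F10 = 752.95 t/h.
H2 in F1: m_A = 585×0.601 + (1−0.310)·(1−0.492)·m_A, so m_A = 351.58/0.6495 = 541.33 t/h.
F10 = (1−0.492)×541.33 + 752.95 = 1027.9 t/h.
Recycle F9 = (1−0.310)×1027.9 = 709.28 t/h.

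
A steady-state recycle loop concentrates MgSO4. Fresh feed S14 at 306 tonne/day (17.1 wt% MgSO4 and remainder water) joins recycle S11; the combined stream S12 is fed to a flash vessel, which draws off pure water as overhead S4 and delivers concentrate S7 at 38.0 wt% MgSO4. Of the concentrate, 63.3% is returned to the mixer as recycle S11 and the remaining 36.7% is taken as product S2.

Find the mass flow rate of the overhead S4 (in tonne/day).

168.3 tonne/day

Overall MgSO4 balance (none leaves overhead): MgSO4 in fresh feed = MgSO4 in product, i.e. 306×0.171 = (1−0.633)·S7·0.380.
S7 = 52.326/(0.380×0.367) = 375.2 tonne/day.
Recycle S11 = 0.633×375.2 = 237.5 tonne/day.
Combined feed S12 = 306 + 237.5 = 543.5 tonne/day.
Overhead S4 = S12 − S7 = 543.5 − 375.2 = 168.3 tonne/day.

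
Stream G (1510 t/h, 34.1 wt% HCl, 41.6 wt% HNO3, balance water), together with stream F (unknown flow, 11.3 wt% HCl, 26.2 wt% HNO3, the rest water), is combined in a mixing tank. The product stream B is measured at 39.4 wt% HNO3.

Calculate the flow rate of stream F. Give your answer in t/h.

Let F be the unknown flow. Total out = 1510 + F.
HNO3 balance: 628.16 + 0.262·F = 0.394·(1510 + F)
(0.262 − 0.394)·F = 0.394×1510 − 628.16 = -33.22
F = -33.22 / -0.132 = 251.67 t/h

251.7 t/h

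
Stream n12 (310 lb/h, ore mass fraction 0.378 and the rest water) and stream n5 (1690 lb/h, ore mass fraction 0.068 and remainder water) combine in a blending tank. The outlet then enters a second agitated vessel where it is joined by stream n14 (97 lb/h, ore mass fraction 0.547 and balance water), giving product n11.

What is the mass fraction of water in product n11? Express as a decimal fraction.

0.864

Overall, product flow = 2097 lb/h.
water in = 310×0.622 + 1690×0.932 + 97×0.453 = 1811.8 lb/h.
water fraction in n11 = 0.864.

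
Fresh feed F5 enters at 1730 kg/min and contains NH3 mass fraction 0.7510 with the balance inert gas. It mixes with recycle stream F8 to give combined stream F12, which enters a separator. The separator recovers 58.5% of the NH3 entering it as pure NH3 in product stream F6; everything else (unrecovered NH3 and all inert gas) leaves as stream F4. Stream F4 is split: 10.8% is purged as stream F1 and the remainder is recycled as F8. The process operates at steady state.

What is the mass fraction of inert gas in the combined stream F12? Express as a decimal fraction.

inert gas enters only via F5 and leaves only via the purge: 1730×0.249 = 0.108×(inert gas in F4), and the separator passes all inert gas, so inert gas in F12 = inert gas in F4 = 3988.6 kg/min.
NH3 in F12: m_A = 1730×0.751 + (1−0.108)·(1−0.585)·m_A, so m_A = 1299.2/0.6298 = 2062.9 kg/min.
F12 = 2062.9 + 3988.6 = 6051.5 kg/min.
inert gas fraction in F12 = 3988.6/6051.5 = 0.6591.

0.6591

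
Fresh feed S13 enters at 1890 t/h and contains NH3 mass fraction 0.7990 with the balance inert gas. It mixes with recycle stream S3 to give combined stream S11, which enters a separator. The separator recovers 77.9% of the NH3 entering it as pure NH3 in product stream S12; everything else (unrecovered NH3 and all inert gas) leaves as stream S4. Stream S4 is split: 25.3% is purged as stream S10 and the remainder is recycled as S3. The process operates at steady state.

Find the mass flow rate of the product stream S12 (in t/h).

1409 t/h

NH3 in S11: m_A = 1890×0.799 + (1−0.253)·(1−0.779)·m_A, so m_A = 1510.1/0.8349 = 1808.7 t/h.
Product S12 = 0.779×1808.7 = 1409 t/h.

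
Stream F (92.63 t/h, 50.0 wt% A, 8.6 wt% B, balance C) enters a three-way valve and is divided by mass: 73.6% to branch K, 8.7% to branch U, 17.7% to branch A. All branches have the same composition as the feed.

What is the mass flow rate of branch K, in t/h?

68.18 t/h

Branch K flow = 0.736×92.63 = 68.176 t/h.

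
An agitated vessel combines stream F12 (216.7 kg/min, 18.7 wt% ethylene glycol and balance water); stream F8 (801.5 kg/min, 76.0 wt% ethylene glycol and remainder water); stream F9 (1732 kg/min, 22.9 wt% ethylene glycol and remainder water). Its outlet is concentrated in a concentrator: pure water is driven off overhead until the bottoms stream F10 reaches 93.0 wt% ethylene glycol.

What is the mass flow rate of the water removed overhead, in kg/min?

1625 kg/min

ethylene glycol entering = 216.7×0.187 + 801.5×0.760 + 1732×0.229 = 1046.3 kg/min.
All ethylene glycol reports to F10, so F10 = 1046.3/0.930 = 1125 kg/min.
Total feed = 2750.2 kg/min; overhead = 2750.2 − 1125 = 1625.2 kg/min.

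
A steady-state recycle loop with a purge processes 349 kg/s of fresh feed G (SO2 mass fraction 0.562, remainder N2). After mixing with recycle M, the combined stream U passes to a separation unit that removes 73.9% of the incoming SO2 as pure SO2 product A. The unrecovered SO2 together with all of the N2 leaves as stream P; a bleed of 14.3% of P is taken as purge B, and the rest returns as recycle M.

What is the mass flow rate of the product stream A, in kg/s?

SO2 in U: m_A = 349×0.562 + (1−0.143)·(1−0.739)·m_A, so m_A = 196.14/0.7763 = 252.65 kg/s.
Product A = 0.739×252.65 = 186.71 kg/s.

186.7 kg/s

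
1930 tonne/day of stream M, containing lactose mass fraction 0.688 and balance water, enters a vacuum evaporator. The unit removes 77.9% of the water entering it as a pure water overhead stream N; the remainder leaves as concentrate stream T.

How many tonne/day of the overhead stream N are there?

water entering = 1930×0.312 = 602.16 tonne/day; overhead removed = 0.779×602.16 = 469.08 tonne/day.

469.1 tonne/day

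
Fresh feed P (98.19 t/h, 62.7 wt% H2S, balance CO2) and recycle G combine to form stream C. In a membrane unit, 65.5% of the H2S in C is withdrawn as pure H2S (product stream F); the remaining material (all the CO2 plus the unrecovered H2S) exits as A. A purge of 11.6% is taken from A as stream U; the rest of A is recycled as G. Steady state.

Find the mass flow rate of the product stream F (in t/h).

58.02 t/h

H2S in C: m_A = 98.19×0.627 + (1−0.116)·(1−0.655)·m_A, so m_A = 61.565/0.6950 = 88.58 t/h.
Product F = 0.655×88.58 = 58.02 t/h.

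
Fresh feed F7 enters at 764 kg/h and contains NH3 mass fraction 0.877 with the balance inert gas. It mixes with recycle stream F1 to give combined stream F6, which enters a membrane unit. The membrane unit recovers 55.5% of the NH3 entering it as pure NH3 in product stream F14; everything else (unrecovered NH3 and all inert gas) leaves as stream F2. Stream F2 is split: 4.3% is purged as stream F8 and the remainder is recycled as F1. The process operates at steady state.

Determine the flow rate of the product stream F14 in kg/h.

647.7 kg/h

NH3 in F6: m_A = 764×0.877 + (1−0.043)·(1−0.555)·m_A, so m_A = 670.03/0.5741 = 1167 kg/h.
Product F14 = 0.555×1167 = 647.7 kg/h.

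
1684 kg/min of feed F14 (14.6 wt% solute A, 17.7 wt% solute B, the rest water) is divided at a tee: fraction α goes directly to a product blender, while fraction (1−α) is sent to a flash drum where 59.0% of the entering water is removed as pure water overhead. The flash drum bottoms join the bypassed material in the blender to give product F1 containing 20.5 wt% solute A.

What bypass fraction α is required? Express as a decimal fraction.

0.279

All 1684×0.146 = 245.86 kg/min of solute A reaches F1, so F1 = 245.86/0.205 = 1199.3 kg/min and vapour = 484.66 kg/min.
The evaporator receives (1−α)·1684 of feed at 0.677 water and removes 0.590 of that water:
0.590×0.677×(1−α)×1684 = 484.66
(1−α) = 484.66/672.64 = 0.7205;  α = 0.2795.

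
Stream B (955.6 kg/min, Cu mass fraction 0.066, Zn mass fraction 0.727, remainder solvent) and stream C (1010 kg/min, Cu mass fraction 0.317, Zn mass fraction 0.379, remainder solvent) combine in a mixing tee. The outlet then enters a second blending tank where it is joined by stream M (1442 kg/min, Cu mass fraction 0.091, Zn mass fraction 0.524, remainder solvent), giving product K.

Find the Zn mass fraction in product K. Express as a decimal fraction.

0.538

Overall, product flow = 3407.6 kg/min.
Zn in = 955.6×0.727 + 1010×0.379 + 1442×0.524 = 1833.1 kg/min.
Zn fraction in K = 0.538.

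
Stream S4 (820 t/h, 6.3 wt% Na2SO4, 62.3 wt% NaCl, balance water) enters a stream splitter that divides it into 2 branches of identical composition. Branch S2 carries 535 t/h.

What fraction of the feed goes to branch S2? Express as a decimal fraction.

0.652

Fraction to S2 = 535/820 = 0.6524.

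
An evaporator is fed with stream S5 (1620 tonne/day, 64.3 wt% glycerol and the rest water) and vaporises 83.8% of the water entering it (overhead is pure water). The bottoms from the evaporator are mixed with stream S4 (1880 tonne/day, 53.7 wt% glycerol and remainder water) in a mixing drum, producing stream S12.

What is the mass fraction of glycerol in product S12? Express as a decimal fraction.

0.680

Vapour removed = 0.838×0.357×1620 = 484.65 tonne/day; concentrate = 1135.4 tonne/day.
glycerol reaching the mixer = 1041.7 (from concentrate) + 1880×0.537 = 2051.2 tonne/day.
Product flow = 1135.4 + 1880 = 3015.4 tonne/day; glycerol fraction = 0.680.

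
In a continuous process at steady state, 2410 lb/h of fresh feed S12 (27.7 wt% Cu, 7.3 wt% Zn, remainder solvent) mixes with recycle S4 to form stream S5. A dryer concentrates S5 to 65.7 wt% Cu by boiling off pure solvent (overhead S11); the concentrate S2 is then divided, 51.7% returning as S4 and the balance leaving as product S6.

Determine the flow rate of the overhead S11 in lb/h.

Overall Cu balance (none leaves overhead): Cu in fresh feed = Cu in product, i.e. 2410×0.277 = (1−0.517)·S2·0.657.
S2 = 667.57/(0.657×0.483) = 2103.7 lb/h.
Recycle S4 = 0.517×2103.7 = 1087.6 lb/h.
Combined feed S5 = 2410 + 1087.6 = 3497.6 lb/h.
Overhead S11 = S5 − S2 = 3497.6 − 2103.7 = 1393.9 lb/h.

1394 lb/h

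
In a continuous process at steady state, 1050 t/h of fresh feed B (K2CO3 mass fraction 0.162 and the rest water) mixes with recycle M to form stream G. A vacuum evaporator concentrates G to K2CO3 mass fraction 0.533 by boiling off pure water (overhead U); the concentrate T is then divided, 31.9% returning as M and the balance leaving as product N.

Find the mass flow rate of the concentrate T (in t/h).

468.6 t/h

Overall K2CO3 balance (none leaves overhead): K2CO3 in fresh feed = K2CO3 in product, i.e. 1050×0.162 = (1−0.319)·T·0.533.
T = 170.1/(0.533×0.681) = 468.63 t/h.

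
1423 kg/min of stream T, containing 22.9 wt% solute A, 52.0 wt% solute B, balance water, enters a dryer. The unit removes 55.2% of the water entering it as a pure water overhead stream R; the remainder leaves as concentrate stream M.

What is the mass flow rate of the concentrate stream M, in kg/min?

1226 kg/min

water entering = 1423×0.251 = 357.17 kg/min; overhead removed = 0.552×357.17 = 197.16 kg/min.
Concentrate = 1423 − 197.16 = 1225.8 kg/min.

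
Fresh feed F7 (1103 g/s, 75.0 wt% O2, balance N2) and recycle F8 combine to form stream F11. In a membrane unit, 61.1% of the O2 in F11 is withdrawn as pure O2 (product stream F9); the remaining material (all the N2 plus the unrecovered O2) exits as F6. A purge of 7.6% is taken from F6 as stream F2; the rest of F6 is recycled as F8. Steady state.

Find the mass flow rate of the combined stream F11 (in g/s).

4920 g/s

N2 enters only via F7 and leaves only via the purge: 1103×0.250 = 0.076×(N2 in F6), and the membrane unit passes all N2, so N2 in F11 = N2 in F6 = 3628.3 g/s.
O2 in F11: m_A = 1103×0.750 + (1−0.076)·(1−0.611)·m_A, so m_A = 827.25/0.6406 = 1291.4 g/s.
F11 = 1291.4 + 3628.3 = 4919.7 g/s.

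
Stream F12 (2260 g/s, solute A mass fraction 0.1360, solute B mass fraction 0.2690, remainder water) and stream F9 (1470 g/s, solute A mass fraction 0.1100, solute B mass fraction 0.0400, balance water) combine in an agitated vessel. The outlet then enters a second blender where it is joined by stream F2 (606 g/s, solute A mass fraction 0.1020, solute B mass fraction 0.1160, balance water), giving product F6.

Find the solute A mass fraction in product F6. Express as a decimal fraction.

Overall, product flow = 4336 g/s.
solute A in = 2260×0.136 + 1470×0.110 + 606×0.102 = 530.87 g/s.
solute A fraction in F6 = 0.1224.

0.1224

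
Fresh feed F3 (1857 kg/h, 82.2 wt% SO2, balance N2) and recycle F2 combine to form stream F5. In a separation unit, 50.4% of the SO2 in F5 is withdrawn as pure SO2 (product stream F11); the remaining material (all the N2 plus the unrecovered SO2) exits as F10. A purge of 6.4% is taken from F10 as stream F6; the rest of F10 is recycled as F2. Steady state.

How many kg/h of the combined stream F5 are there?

8014 kg/h

N2 enters only via F3 and leaves only via the purge: 1857×0.178 = 0.064×(N2 in F10), and the separation unit passes all N2, so N2 in F5 = N2 in F10 = 5164.8 kg/h.
SO2 in F5: m_A = 1857×0.822 + (1−0.064)·(1−0.504)·m_A, so m_A = 1526.5/0.5357 = 2849.2 kg/h.
F5 = 2849.2 + 5164.8 = 8014 kg/h.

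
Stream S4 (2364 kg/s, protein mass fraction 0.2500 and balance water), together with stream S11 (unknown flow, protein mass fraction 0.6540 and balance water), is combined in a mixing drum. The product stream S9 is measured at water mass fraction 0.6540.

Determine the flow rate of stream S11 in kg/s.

736.8 kg/s

Let S11 be the unknown flow. Total out = 2364 + S11.
water balance: 1773 + 0.346·S11 = 0.654·(2364 + S11)
(0.346 − 0.654)·S11 = 0.654×2364 − 1773 = -226.94
S11 = -226.94 / -0.308 = 736.83 kg/s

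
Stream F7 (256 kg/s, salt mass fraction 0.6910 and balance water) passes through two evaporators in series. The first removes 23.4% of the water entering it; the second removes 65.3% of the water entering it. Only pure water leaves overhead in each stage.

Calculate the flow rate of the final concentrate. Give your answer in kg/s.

197.9 kg/s

water in feed = 256×0.309 = 79.104 kg/s.
After stage 1: water left = (1−0.234)×79.104 = 60.594; stream total = 237.49 kg/s.
After stage 2: water left = (1−0.653)×60.594 = 21.026; final concentrate = 197.92 kg/s.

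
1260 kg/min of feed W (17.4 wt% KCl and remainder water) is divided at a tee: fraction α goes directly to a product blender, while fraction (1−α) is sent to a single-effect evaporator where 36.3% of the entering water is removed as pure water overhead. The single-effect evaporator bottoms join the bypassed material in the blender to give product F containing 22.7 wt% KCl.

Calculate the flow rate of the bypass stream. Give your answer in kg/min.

All 1260×0.174 = 219.24 kg/min of KCl reaches F, so F = 219.24/0.227 = 965.81 kg/min and vapour = 294.19 kg/min.
The evaporator receives (1−α)·1260 of feed at 0.826 water and removes 0.363 of that water:
0.363×0.826×(1−α)×1260 = 294.19
(1−α) = 294.19/377.8 = 0.7787;  α = 0.2213.
Bypass flow = 0.2213×1260 = 278.85 kg/min.

278.9 kg/min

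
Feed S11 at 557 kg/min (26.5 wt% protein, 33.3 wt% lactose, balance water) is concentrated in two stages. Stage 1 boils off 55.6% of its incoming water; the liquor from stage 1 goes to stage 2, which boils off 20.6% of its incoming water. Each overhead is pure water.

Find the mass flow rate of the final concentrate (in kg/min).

water in feed = 557×0.402 = 223.91 kg/min.
After stage 1: water left = (1−0.556)×223.91 = 99.418; stream total = 432.5 kg/min.
After stage 2: water left = (1−0.206)×99.418 = 78.938; final concentrate = 412.02 kg/min.

412 kg/min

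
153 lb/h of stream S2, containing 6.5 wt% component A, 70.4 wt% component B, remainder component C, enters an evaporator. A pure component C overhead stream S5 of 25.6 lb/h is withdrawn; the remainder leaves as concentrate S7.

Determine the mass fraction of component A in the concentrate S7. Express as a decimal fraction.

component A is not removed: 153×0.065 = 9.945 lb/h of component A enters S7.
Concentrate = 153 − 25.6 = 127.4 lb/h.
Mass fraction = 9.945/127.4 = 0.078.

0.078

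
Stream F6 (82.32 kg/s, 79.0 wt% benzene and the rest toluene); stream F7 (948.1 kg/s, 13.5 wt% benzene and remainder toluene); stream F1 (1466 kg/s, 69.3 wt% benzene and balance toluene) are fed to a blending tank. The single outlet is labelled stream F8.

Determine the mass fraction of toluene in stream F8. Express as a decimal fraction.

0.516

Total flow out = 82.32 + 948.1 + 1466 = 2496.4 kg/s.
toluene in = 82.32×0.210 + 948.1×0.865 + 1466×0.307 = 1287.5 kg/s.
toluene mass fraction in F8 = 1287.5/2496.4 = 0.516.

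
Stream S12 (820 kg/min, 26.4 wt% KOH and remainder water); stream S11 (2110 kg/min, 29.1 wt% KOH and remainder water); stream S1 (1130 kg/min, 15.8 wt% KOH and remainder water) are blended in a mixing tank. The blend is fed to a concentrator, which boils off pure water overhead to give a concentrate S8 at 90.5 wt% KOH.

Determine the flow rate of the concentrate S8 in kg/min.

1115 kg/min

KOH entering = 820×0.264 + 2110×0.291 + 1130×0.158 = 1009 kg/min.
All KOH reports to S8, so S8 = 1009/0.905 = 1115 kg/min.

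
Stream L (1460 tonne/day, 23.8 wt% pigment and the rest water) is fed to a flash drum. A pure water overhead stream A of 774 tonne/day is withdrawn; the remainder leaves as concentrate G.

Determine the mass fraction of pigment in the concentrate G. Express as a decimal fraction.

pigment is not removed: 1460×0.238 = 347.48 tonne/day of pigment enters G.
Concentrate = 1460 − 774 = 686 tonne/day.
Mass fraction = 347.48/686 = 0.5065.

0.5065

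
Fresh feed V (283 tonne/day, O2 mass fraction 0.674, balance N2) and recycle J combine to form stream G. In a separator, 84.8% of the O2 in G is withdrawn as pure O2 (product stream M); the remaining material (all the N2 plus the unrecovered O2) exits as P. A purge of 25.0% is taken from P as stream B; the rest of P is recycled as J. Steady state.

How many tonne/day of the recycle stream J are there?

N2 enters only via V and leaves only via the purge: 283×0.326 = 0.250×(N2 in P), and the separator passes all N2, so N2 in G = N2 in P = 369.03 tonne/day.
O2 in G: m_A = 283×0.674 + (1−0.250)·(1−0.848)·m_A, so m_A = 190.74/0.8860 = 215.28 tonne/day.
P = (1−0.848)×215.28 + 369.03 = 401.76 tonne/day.
Recycle J = (1−0.250)×401.76 = 301.32 tonne/day.

301.3 tonne/day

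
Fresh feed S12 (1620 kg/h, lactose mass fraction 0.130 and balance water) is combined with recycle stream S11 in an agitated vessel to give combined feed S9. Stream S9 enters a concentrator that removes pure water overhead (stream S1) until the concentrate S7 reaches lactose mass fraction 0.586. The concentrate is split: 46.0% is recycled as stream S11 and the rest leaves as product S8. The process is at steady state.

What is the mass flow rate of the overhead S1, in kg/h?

1261 kg/h

Overall lactose balance (none leaves overhead): lactose in fresh feed = lactose in product, i.e. 1620×0.130 = (1−0.460)·S7·0.586.
S7 = 210.6/(0.586×0.540) = 665.53 kg/h.
Recycle S11 = 0.460×665.53 = 306.14 kg/h.
Combined feed S9 = 1620 + 306.14 = 1926.1 kg/h.
Overhead S1 = S9 − S7 = 1926.1 − 665.53 = 1260.6 kg/h.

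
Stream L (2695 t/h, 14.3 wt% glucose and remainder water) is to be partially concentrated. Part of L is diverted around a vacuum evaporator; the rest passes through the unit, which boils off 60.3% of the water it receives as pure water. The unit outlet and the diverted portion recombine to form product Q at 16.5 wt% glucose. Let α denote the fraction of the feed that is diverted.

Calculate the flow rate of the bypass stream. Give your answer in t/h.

2000 t/h

All 2695×0.143 = 385.38 t/h of glucose reaches Q, so Q = 385.38/0.165 = 2335.7 t/h and vapour = 359.33 t/h.
The evaporator receives (1−α)·2695 of feed at 0.857 water and removes 0.603 of that water:
0.603×0.857×(1−α)×2695 = 359.33
(1−α) = 359.33/1392.7 = 0.2580;  α = 0.7420.
Bypass flow = 0.7420×2695 = 1999.7 t/h.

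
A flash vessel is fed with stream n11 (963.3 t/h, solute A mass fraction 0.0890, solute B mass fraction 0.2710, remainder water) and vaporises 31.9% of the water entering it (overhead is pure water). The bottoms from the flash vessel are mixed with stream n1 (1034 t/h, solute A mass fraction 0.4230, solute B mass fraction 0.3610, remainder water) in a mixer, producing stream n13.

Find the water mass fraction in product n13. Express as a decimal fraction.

0.3572

Vapour removed = 0.319×0.640×963.3 = 196.67 t/h; concentrate = 766.63 t/h.
water reaching the mixer = 419.84 (from concentrate) + 1034×0.216 = 643.19 t/h.
Product flow = 766.63 + 1034 = 1800.6 t/h; water fraction = 0.3572.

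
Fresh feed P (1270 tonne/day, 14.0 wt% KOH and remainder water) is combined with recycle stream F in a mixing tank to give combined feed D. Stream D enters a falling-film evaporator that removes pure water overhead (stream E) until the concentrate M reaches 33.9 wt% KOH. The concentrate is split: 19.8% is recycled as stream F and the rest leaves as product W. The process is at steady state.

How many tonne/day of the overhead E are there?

Overall KOH balance (none leaves overhead): KOH in fresh feed = KOH in product, i.e. 1270×0.140 = (1−0.198)·M·0.339.
M = 177.8/(0.339×0.802) = 653.97 tonne/day.
Recycle F = 0.198×653.97 = 129.49 tonne/day.
Combined feed D = 1270 + 129.49 = 1399.5 tonne/day.
Overhead E = D − M = 1399.5 − 653.97 = 745.52 tonne/day.

745.5 tonne/day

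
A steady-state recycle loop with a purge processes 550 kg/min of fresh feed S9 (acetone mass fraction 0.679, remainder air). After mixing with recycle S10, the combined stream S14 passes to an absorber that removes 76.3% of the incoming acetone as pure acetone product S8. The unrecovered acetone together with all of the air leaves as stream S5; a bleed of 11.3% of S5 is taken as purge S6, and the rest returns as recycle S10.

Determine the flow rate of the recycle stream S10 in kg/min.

1485 kg/min

air enters only via S9 and leaves only via the purge: 550×0.321 = 0.113×(air in S5), and the absorber passes all air, so air in S14 = air in S5 = 1562.4 kg/min.
acetone in S14: m_A = 550×0.679 + (1−0.113)·(1−0.763)·m_A, so m_A = 373.45/0.7898 = 472.85 kg/min.
S5 = (1−0.763)×472.85 + 1562.4 = 1674.5 kg/min.
Recycle S10 = (1−0.113)×1674.5 = 1485.2 kg/min.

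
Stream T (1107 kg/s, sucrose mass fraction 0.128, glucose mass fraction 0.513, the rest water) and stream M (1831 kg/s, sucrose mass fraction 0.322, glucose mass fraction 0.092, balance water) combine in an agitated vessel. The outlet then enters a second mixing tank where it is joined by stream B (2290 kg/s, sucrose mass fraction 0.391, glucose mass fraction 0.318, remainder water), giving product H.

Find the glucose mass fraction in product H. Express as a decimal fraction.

Overall, product flow = 5228 kg/s.
glucose in = 1107×0.513 + 1831×0.092 + 2290×0.318 = 1464.6 kg/s.
glucose fraction in H = 0.280.

0.280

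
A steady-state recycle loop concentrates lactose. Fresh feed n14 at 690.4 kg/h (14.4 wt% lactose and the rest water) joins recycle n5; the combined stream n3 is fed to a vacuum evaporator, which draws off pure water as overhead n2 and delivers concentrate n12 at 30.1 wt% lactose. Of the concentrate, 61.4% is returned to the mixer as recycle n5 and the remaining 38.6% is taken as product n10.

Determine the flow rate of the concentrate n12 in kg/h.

Overall lactose balance (none leaves overhead): lactose in fresh feed = lactose in product, i.e. 690.4×0.144 = (1−0.614)·n12·0.301.
n12 = 99.418/(0.301×0.386) = 855.68 kg/h.

855.7 kg/h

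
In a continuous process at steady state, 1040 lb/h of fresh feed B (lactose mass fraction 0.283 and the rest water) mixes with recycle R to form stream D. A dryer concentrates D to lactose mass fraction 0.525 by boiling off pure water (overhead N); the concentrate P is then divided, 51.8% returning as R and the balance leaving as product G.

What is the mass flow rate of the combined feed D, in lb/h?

1642 lb/h

Overall lactose balance (none leaves overhead): lactose in fresh feed = lactose in product, i.e. 1040×0.283 = (1−0.518)·P·0.525.
P = 294.32/(0.525×0.482) = 1163.1 lb/h.
Recycle R = 0.518×1163.1 = 602.48 lb/h.
Combined feed D = 1040 + 602.48 = 1642.5 lb/h.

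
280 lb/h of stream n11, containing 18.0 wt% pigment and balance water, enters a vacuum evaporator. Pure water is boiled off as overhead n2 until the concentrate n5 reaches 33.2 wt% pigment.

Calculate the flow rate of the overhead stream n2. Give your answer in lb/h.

128.2 lb/h

pigment is conserved: 280×0.180 = 50.4 lb/h all reports to the concentrate.
Concentrate = 50.4/(target fraction) = 151.81 lb/h.
Overhead = 280 − 151.81 = 128.19 lb/h.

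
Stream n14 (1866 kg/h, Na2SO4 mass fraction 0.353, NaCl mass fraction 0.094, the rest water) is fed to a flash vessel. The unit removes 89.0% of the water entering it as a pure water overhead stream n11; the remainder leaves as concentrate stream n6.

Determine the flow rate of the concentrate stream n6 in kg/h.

water entering = 1866×0.553 = 1031.9 kg/h; overhead removed = 0.890×1031.9 = 918.39 kg/h.
Concentrate = 1866 − 918.39 = 947.61 kg/h.

947.6 kg/h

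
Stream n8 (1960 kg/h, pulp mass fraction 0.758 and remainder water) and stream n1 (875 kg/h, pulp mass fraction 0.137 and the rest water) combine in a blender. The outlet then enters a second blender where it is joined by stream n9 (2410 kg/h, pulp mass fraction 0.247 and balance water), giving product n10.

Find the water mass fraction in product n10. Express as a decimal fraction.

Overall, product flow = 5245 kg/h.
water in = 1960×0.242 + 875×0.863 + 2410×0.753 = 3044.2 kg/h.
water fraction in n10 = 0.580.

0.580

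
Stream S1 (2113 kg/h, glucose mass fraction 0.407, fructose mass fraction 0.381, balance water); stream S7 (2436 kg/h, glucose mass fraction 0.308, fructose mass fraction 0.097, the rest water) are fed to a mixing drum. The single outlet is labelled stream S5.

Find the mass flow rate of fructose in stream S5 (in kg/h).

fructose out = fructose in = 2113×0.381 + 2436×0.097 = 1041.3 kg/h.

1041 kg/h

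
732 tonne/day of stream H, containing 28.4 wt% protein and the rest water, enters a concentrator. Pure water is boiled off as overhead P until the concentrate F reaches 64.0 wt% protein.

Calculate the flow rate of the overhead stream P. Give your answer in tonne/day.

protein is conserved: 732×0.284 = 207.89 tonne/day all reports to the concentrate.
Concentrate = 207.89/(target fraction) = 324.82 tonne/day.
Overhead = 732 − 324.82 = 407.18 tonne/day.

407.2 tonne/day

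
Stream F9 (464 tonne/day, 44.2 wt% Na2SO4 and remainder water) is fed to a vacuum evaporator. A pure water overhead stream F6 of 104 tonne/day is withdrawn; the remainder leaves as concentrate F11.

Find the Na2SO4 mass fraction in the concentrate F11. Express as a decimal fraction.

0.570

Na2SO4 is not removed: 464×0.442 = 205.09 tonne/day of Na2SO4 enters F11.
Concentrate = 464 − 104 = 360 tonne/day.
Mass fraction = 205.09/360 = 0.570.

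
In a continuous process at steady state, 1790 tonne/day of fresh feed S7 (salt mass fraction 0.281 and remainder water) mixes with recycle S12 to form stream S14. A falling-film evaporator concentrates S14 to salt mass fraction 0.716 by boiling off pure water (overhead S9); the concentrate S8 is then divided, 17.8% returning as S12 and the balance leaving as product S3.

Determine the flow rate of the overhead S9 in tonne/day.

Overall salt balance (none leaves overhead): salt in fresh feed = salt in product, i.e. 1790×0.281 = (1−0.178)·S8·0.716.
S8 = 502.99/(0.716×0.822) = 854.62 tonne/day.
Recycle S12 = 0.178×854.62 = 152.12 tonne/day.
Combined feed S14 = 1790 + 152.12 = 1942.1 tonne/day.
Overhead S9 = S14 − S8 = 1942.1 − 854.62 = 1087.5 tonne/day.

1088 tonne/day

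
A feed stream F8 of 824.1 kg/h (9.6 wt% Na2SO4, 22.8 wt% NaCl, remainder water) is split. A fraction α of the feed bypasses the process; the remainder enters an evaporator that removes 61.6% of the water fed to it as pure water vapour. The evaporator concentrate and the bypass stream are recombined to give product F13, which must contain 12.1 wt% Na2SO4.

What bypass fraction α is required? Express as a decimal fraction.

0.504

All 824.1×0.096 = 79.114 kg/h of Na2SO4 reaches F13, so F13 = 79.114/0.121 = 653.83 kg/h and vapour = 170.27 kg/h.
The evaporator receives (1−α)·824.1 of feed at 0.676 water and removes 0.616 of that water:
0.616×0.676×(1−α)×824.1 = 170.27
(1−α) = 170.27/343.17 = 0.4962;  α = 0.5038.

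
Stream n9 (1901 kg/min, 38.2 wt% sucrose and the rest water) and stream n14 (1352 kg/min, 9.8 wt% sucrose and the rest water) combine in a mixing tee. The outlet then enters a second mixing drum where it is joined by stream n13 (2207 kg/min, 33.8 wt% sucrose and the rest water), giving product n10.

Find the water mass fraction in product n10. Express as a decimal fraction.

0.7061

Overall, product flow = 5460 kg/min.
water in = 1901×0.618 + 1352×0.902 + 2207×0.662 = 3855.4 kg/min.
water fraction in n10 = 0.7061.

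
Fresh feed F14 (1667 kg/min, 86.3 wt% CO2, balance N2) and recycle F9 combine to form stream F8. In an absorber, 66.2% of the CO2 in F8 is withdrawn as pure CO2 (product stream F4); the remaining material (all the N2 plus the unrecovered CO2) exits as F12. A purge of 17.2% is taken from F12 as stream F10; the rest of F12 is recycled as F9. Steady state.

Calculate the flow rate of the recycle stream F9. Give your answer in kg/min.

1658 kg/min

N2 enters only via F14 and leaves only via the purge: 1667×0.137 = 0.172×(N2 in F12), and the absorber passes all N2, so N2 in F8 = N2 in F12 = 1327.8 kg/min.
CO2 in F8: m_A = 1667×0.863 + (1−0.172)·(1−0.662)·m_A, so m_A = 1438.6/0.7201 = 1997.7 kg/min.
F12 = (1−0.662)×1997.7 + 1327.8 = 2003 kg/min.
Recycle F9 = (1−0.172)×2003 = 1658.5 kg/min.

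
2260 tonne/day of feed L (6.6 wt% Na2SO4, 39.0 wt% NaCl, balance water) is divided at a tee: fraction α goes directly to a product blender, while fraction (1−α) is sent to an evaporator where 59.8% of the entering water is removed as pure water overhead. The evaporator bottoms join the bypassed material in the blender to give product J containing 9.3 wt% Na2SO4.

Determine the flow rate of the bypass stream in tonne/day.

All 2260×0.066 = 149.16 tonne/day of Na2SO4 reaches J, so J = 149.16/0.093 = 1603.9 tonne/day and vapour = 656.13 tonne/day.
The evaporator receives (1−α)·2260 of feed at 0.544 water and removes 0.598 of that water:
0.598×0.544×(1−α)×2260 = 656.13
(1−α) = 656.13/735.21 = 0.8924;  α = 0.1076.
Bypass flow = 0.1076×2260 = 243.08 tonne/day.

243.1 tonne/day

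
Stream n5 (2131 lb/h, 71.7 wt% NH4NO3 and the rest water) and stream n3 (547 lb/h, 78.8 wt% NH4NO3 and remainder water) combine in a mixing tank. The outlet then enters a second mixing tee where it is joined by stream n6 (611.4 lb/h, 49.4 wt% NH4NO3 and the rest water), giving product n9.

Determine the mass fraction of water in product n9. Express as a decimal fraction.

0.313

Overall, product flow = 3289.4 lb/h.
water in = 2131×0.283 + 547×0.212 + 611.4×0.506 = 1028.4 lb/h.
water fraction in n9 = 0.313.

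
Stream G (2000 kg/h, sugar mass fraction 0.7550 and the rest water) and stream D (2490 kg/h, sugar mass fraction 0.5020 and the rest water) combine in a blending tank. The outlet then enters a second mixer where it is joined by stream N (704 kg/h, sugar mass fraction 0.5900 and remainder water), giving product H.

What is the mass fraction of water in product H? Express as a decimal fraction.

0.3887

Overall, product flow = 5194 kg/h.
water in = 2000×0.245 + 2490×0.498 + 704×0.410 = 2018.7 kg/h.
water fraction in H = 0.3887.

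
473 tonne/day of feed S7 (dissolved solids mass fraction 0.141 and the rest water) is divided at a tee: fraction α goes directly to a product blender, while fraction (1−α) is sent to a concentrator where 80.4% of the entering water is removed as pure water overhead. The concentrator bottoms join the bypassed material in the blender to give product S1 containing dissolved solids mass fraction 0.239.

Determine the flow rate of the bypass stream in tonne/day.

192.2 tonne/day

All 473×0.141 = 66.693 tonne/day of dissolved solids reaches S1, so S1 = 66.693/0.239 = 279.05 tonne/day and vapour = 193.95 tonne/day.
The evaporator receives (1−α)·473 of feed at 0.859 water and removes 0.804 of that water:
0.804×0.859×(1−α)×473 = 193.95
(1−α) = 193.95/326.67 = 0.5937;  α = 0.4063.
Bypass flow = 0.4063×473 = 192.17 tonne/day.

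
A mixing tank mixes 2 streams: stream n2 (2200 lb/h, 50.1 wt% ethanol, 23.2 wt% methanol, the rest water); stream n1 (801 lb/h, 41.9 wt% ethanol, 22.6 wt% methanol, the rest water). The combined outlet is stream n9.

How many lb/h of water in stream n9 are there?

871.8 lb/h

water out = water in = 2200×0.267 + 801×0.355 = 871.75 lb/h.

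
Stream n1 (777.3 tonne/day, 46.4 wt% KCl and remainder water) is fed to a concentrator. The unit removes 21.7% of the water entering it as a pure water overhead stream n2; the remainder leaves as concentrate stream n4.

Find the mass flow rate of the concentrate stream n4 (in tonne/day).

water entering = 777.3×0.536 = 416.63 tonne/day; overhead removed = 0.217×416.63 = 90.409 tonne/day.
Concentrate = 777.3 − 90.409 = 686.89 tonne/day.

686.9 tonne/day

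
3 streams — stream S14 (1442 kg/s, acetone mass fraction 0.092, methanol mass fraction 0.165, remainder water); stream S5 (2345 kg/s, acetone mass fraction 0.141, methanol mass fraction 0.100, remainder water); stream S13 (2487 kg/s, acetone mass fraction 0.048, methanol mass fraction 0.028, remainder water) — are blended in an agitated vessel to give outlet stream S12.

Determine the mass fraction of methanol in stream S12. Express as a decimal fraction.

Total flow out = 1442 + 2345 + 2487 = 6274 kg/s.
methanol in = 1442×0.165 + 2345×0.100 + 2487×0.028 = 542.07 kg/s.
methanol mass fraction in S12 = 542.07/6274 = 0.086.

0.086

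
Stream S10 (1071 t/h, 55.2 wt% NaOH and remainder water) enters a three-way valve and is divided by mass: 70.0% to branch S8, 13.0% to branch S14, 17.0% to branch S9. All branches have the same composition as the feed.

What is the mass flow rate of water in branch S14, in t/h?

Branch S14 total = 0.130×1071 = 139.23 t/h.
water in S14 = 0.448×139.23 = 62.375 t/h.

62.38 t/h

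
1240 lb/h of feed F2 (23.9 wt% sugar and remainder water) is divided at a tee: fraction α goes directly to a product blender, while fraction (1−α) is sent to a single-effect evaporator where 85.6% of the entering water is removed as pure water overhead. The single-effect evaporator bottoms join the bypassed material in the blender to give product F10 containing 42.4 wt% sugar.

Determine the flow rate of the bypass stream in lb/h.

All 1240×0.239 = 296.36 lb/h of sugar reaches F10, so F10 = 296.36/0.424 = 698.96 lb/h and vapour = 541.04 lb/h.
The evaporator receives (1−α)·1240 of feed at 0.761 water and removes 0.856 of that water:
0.856×0.761×(1−α)×1240 = 541.04
(1−α) = 541.04/807.76 = 0.6698;  α = 0.3302.
Bypass flow = 0.3302×1240 = 409.44 lb/h.

409.4 lb/h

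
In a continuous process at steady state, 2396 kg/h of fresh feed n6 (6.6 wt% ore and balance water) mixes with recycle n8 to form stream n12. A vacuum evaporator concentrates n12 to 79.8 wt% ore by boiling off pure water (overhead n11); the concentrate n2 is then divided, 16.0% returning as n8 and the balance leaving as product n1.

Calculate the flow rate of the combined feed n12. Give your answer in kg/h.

2434 kg/h

Overall ore balance (none leaves overhead): ore in fresh feed = ore in product, i.e. 2396×0.066 = (1−0.160)·n2·0.798.
n2 = 158.14/(0.798×0.840) = 235.91 kg/h.
Recycle n8 = 0.160×235.91 = 37.746 kg/h.
Combined feed n12 = 2396 + 37.746 = 2433.7 kg/h.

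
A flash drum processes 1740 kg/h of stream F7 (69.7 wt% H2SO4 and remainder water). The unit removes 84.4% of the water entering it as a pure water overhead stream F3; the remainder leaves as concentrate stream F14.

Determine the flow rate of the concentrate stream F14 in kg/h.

water entering = 1740×0.303 = 527.22 kg/h; overhead removed = 0.844×527.22 = 444.97 kg/h.
Concentrate = 1740 − 444.97 = 1295 kg/h.

1295 kg/h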